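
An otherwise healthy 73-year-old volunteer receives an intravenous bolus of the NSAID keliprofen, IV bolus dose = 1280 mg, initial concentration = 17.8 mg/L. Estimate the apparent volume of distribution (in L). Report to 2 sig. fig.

Vd = Dose / C₀ = 1280 / 17.8 = 71.91 L

72 L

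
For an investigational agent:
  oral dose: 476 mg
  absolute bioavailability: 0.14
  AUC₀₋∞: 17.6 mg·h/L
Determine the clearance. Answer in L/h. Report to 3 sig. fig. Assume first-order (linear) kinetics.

CL = F·Dose / AUC = 0.14 × 476 / 17.6 = 3.786 L/h

3.79 L/h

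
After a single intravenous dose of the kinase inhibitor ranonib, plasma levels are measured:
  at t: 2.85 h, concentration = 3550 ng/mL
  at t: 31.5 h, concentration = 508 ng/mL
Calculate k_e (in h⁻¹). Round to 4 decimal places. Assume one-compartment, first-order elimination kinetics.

k = ln(C₁/C₂) / (t₂ − t₁) = ln(3550/508) / (31.5 − 2.85)
  = 1.944 / 28.65 = 0.06785 h⁻¹

0.0679 h⁻¹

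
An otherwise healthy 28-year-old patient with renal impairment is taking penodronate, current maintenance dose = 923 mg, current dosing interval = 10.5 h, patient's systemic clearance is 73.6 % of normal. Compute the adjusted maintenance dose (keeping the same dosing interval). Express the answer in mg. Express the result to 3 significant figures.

679 mg

To keep the same average steady-state level, dosing rate must scale with clearance.
CL ratio = 73.6 / 100 = 0.7360
New dose (same interval) = 923 × 0.7360 = 679.3 mg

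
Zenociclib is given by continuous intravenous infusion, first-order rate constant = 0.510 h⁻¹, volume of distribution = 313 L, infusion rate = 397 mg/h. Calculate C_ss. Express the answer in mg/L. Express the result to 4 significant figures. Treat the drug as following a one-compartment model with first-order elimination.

CL = k × Vd = 0.5100 × 313 = 159.6 L/h
At steady state Css = R₀ / CL = 397 / 159.6 = 2.487 mg/L

2.487 mg/L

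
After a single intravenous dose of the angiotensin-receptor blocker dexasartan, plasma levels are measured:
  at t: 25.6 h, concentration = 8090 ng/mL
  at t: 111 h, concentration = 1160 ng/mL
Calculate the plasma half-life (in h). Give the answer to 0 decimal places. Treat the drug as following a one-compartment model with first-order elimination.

30 h

k = ln(C₁/C₂) / (t₂ − t₁) = ln(8090/1160) / (111 − 25.6)
  = 1.942 / 85.40 = 0.02274 h⁻¹
t½ = ln2 / k = 0.693147 / 0.02274 = 30.48 h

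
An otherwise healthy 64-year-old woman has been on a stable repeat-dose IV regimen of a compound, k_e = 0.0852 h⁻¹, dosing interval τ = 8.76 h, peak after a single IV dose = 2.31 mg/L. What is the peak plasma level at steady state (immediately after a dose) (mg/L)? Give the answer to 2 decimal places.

e^(−kτ) = e^(−0.08520 × 8.76) = 0.4741
Accumulation ratio R = 1 / (1 − e^(−kτ)) = 1 / (1 − 0.4741) = 1.902
Steady-state peak = C₀ × R = 2.31 × 1.902 = 4.394 mg/L

4.39 mg/L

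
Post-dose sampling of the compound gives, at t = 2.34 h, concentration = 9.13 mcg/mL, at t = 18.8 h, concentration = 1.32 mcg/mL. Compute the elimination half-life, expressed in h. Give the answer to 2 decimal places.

k = ln(C₁/C₂) / (t₂ − t₁) = ln(9.13/1.32) / (18.8 − 2.34)
  = 1.934 / 16.46 = 0.1175 h⁻¹
t½ = ln2 / k = 0.693147 / 0.1175 = 5.899 h

5.90 h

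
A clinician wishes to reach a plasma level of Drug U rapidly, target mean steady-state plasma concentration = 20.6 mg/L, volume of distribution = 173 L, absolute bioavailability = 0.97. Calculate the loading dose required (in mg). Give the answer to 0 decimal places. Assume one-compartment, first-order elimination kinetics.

3674 mg

LD = Css × Vd / F = 20.6 × 173 / 0.97 = 3674 mg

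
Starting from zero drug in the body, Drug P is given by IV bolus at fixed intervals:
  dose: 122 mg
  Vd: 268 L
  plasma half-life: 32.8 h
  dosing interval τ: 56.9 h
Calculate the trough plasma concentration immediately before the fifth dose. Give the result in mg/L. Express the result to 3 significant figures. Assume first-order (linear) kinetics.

C₀ per dose = Dose / Vd = 122 / 268 = 0.4552 mg/L
k = ln2 / t½ = 0.693147 / 32.8 = 0.02113 h⁻¹
Fraction remaining after one interval: r = e^(−kτ) = e^(−0.02113 × 56.9) = 0.3005
Before dose 5, 4 doses have been given (aged 1τ, 2τ, 3τ, 4τ).
C_trough = C₀ × (r + r² + … + r^4) = C₀ × r(1−r^4)/(1−r)
        = 0.4552 × 0.3005 × (1 − 0.008154) / (1 − 0.3005) = 0.1940 mg/L

0.194 mg/L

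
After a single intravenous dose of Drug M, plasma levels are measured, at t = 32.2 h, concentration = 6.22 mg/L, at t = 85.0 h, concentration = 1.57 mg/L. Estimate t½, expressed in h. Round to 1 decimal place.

26.6 h

k = ln(C₁/C₂) / (t₂ − t₁) = ln(6.22/1.57) / (85.0 − 32.2)
  = 1.377 / 52.80 = 0.02608 h⁻¹
t½ = ln2 / k = 0.693147 / 0.02608 = 26.58 h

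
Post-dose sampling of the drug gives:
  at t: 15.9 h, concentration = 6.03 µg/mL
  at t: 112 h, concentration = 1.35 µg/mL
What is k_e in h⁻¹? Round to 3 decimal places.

0.016 h⁻¹

k = ln(C₁/C₂) / (t₂ − t₁) = ln(6.03/1.35) / (112 − 15.9)
  = 1.497 / 96.10 = 0.01558 h⁻¹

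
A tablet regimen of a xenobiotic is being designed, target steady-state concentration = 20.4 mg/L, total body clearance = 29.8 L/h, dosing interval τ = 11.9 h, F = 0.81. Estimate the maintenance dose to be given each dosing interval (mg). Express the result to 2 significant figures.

At steady state, F × (Dose/τ) = Css × CL.
Dose = Css × CL × τ / F = 20.4 × 29.80 × 11.9 / 0.81 = 8931 mg

8900 mg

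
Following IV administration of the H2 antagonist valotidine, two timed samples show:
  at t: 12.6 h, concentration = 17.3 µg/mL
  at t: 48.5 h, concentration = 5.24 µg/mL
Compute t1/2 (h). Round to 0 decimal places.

k = ln(C₁/C₂) / (t₂ − t₁) = ln(17.3/5.24) / (48.5 − 12.6)
  = 1.194 / 35.90 = 0.03326 h⁻¹
t½ = ln2 / k = 0.693147 / 0.03326 = 20.84 h

21 h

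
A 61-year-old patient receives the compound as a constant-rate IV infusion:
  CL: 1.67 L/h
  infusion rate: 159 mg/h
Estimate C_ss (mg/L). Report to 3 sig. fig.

95.2 mg/L

At steady state Css = R₀ / CL = 159 / 1.670 = 95.21 mg/L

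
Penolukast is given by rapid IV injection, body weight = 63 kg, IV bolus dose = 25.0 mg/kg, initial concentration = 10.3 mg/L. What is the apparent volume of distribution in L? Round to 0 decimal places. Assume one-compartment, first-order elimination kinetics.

153 L

Dose = 25.0 × 63 = 1575 mg
Vd = Dose / C₀ = 1575 / 10.3 = 152.9 L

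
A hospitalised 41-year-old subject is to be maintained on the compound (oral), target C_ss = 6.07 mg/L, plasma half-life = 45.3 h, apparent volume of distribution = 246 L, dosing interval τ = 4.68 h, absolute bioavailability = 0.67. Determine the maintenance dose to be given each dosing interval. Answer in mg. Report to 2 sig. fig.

160 mg

k = ln2 / t½ = 0.693147 / 45.3 = 0.01530 h⁻¹
CL = k × Vd = 0.01530 × 246 = 3.764 L/h
At steady state, F × (Dose/τ) = Css × CL.
Dose = Css × CL × τ / F = 6.07 × 3.764 × 4.68 / 0.67 = 159.6 mg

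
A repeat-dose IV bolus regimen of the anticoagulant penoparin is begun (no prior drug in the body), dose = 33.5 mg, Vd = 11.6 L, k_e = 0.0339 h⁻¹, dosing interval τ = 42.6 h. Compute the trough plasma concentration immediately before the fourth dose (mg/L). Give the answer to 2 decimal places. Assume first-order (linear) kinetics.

0.88 mg/L

C₀ per dose = Dose / Vd = 33.5 / 11.6 = 2.888 mg/L
Fraction remaining after one interval: r = e^(−kτ) = e^(−0.03390 × 42.6) = 0.2359
Before dose 4, 3 doses have been given (aged 1τ, 2τ, 3τ).
C_trough = C₀ × (r + r² + … + r^3) = C₀ × r(1−r^3)/(1−r)
        = 2.888 × 0.2359 × (1 − 0.01313) / (1 − 0.2359) = 0.8799 mg/L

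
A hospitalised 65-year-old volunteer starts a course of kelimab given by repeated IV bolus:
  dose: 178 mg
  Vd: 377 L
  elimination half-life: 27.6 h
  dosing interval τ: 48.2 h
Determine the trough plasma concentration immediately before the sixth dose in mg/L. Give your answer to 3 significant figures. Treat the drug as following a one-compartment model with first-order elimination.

C₀ per dose = Dose / Vd = 178 / 377 = 0.4721 mg/L
k = ln2 / t½ = 0.693147 / 27.6 = 0.02511 h⁻¹
Fraction remaining after one interval: r = e^(−kτ) = e^(−0.02511 × 48.2) = 0.2981
Before dose 6, 5 doses have been given (aged 1τ, 2τ, 3τ, 4τ, 5τ).
C_trough = C₀ × (r + r² + … + r^5) = C₀ × r(1−r^5)/(1−r)
        = 0.4721 × 0.2981 × (1 − 0.002354) / (1 − 0.2981) = 0.2000 mg/L

0.200 mg/L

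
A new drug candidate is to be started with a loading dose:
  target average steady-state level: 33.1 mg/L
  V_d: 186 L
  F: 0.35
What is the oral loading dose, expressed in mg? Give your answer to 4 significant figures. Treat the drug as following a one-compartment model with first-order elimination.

17590 mg

LD = Css × Vd / F = 33.1 × 186 / 0.35 = 17590 mg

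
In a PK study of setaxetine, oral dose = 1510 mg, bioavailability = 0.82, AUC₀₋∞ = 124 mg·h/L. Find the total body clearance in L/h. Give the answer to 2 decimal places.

9.99 L/h

CL = F·Dose / AUC = 0.82 × 1510 / 124 = 9.985 L/h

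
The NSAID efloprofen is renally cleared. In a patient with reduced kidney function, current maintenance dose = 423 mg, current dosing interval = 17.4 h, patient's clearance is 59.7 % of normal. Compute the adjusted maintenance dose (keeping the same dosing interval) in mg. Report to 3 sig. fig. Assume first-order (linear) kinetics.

To keep the same average steady-state level, dosing rate must scale with clearance.
CL ratio = 59.7 / 100 = 0.5970
New dose (same interval) = 423 × 0.5970 = 252.5 mg

253 mg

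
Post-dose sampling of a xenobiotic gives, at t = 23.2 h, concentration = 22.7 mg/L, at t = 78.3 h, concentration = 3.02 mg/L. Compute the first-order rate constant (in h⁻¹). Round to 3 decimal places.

k = ln(C₁/C₂) / (t₂ − t₁) = ln(22.7/3.02) / (78.3 − 23.2)
  = 2.017 / 55.10 = 0.03661 h⁻¹

0.037 h⁻¹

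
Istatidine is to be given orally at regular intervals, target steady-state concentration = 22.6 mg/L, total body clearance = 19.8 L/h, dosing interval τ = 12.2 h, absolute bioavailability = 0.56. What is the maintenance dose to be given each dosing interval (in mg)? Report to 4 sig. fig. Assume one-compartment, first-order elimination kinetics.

At steady state, F × (Dose/τ) = Css × CL.
Dose = Css × CL × τ / F = 22.6 × 19.80 × 12.2 / 0.56 = 9749 mg

9749 mg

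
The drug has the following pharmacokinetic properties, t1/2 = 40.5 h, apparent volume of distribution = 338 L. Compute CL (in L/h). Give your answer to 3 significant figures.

5.78 L/h

k = ln2 / t½ = 0.693147 / 40.5 = 0.01711 h⁻¹
CL = k × Vd = 0.01711 × 338 = 5.783 L/h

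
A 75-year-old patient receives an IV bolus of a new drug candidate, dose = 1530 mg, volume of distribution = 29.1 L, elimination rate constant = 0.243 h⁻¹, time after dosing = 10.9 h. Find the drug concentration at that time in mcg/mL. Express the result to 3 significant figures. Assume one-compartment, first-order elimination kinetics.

3.72 mcg/mL

C₀ = Dose / Vd = 1530 / 29.1 = 52.58 mg/L
C = C₀ · e^(−k·t) = 52.58 × e^(−0.2430 × 10.9)
  = 52.58 × 0.07074 = 3.720 mg/L
(3.720 mg/L = 3.720 mcg/mL)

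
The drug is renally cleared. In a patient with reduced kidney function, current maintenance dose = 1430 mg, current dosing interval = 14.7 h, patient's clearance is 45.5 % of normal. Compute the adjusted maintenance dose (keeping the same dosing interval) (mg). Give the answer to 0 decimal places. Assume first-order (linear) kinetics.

To keep the same average steady-state level, dosing rate must scale with clearance.
CL ratio = 45.5 / 100 = 0.4550
New dose (same interval) = 1430 × 0.4550 = 650.7 mg

651 mg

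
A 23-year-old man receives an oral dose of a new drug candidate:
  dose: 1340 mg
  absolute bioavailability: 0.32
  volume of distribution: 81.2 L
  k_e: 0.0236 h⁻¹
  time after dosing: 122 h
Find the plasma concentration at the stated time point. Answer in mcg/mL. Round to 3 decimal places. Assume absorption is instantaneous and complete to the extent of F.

0.297 mcg/mL

Amount reaching circulation = F × Dose = 0.32 × 1340 = 428.8 mg
C₀ = F·Dose / Vd = 428.8 / 81.2 = 5.281 mg/L
C = C₀ · e^(−k·t) = 5.281 × e^(−0.02360 × 122)
  = 5.281 × 0.05618 = 0.2967 mg/L
(0.2967 mg/L = 0.2967 mcg/mL)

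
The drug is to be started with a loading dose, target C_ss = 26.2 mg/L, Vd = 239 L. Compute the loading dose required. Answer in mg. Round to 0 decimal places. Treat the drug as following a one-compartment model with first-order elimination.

6262 mg

LD = Css × Vd = 26.2 × 239 = 6262 mg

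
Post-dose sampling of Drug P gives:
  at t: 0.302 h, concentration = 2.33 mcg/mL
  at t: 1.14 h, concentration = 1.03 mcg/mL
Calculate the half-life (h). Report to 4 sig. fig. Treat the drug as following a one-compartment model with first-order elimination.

k = ln(C₁/C₂) / (t₂ − t₁) = ln(2.33/1.03) / (1.14 − 0.302)
  = 0.8163 / 0.8380 = 0.9741 h⁻¹
t½ = ln2 / k = 0.693147 / 0.9741 = 0.7116 h

0.7116 h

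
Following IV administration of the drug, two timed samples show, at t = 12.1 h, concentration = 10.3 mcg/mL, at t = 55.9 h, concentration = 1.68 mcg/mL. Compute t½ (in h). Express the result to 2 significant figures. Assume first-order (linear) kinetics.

k = ln(C₁/C₂) / (t₂ − t₁) = ln(10.3/1.68) / (55.9 − 12.1)
  = 1.813 / 43.80 = 0.04139 h⁻¹
t½ = ln2 / k = 0.693147 / 0.04139 = 16.75 h

17 h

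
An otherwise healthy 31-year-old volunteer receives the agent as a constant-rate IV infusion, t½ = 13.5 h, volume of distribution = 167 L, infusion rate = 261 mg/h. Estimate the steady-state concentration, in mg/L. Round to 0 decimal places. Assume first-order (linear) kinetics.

k = ln2 / t½ = 0.693147 / 13.5 = 0.05134 h⁻¹
CL = k × Vd = 0.05134 × 167 = 8.574 L/h
At steady state Css = R₀ / CL = 261 / 8.574 = 30.44 mg/L

30 mg/L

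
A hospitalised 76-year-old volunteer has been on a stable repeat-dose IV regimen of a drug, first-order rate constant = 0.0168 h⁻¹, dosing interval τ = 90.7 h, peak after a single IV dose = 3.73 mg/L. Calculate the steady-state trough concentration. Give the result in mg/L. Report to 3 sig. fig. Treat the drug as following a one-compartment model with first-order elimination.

1.04 mg/L

e^(−kτ) = e^(−0.01680 × 90.7) = 0.2179
Accumulation ratio R = 1 / (1 − e^(−kτ)) = 1 / (1 − 0.2179) = 1.279
Steady-state trough = C₀ × R × e^(−kτ) = 3.73 × 1.279 × 0.2179 = 1.040 mg/L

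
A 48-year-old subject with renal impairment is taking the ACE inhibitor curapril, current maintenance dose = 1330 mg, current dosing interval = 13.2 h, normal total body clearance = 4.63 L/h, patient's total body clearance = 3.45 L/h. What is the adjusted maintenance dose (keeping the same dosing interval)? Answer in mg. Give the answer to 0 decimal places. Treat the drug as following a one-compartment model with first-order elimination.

To keep the same average steady-state level, dosing rate must scale with clearance.
CL ratio = 3.45 / 4.63 = 0.7451
New dose (same interval) = 1330 × 0.7451 = 991.0 mg

991 mg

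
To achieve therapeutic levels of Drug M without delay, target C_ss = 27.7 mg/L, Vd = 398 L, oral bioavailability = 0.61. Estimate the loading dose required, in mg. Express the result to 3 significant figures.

18100 mg

LD = Css × Vd / F = 27.7 × 398 / 0.61 = 18070 mg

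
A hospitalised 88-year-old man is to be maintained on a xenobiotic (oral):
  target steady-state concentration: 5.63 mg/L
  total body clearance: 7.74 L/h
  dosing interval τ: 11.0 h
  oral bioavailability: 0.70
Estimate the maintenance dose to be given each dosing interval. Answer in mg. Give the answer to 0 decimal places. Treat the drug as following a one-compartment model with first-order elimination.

At steady state, F × (Dose/τ) = Css × CL.
Dose = Css × CL × τ / F = 5.63 × 7.740 × 11.0 / 0.70 = 684.8 mg

685 mg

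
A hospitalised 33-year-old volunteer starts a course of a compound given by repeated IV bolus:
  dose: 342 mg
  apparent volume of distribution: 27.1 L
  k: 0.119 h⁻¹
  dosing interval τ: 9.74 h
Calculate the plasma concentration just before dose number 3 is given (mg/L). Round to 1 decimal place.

C₀ per dose = Dose / Vd = 342 / 27.1 = 12.62 mg/L
Fraction remaining after one interval: r = e^(−kτ) = e^(−0.1190 × 9.74) = 0.3138
Before dose 3, 2 doses have been given (aged 1τ, 2τ).
C_trough = C₀ × (r + r²) = 12.62 × (0.3138 + 0.09847) = 5.203 mg/L

5.2 mg/L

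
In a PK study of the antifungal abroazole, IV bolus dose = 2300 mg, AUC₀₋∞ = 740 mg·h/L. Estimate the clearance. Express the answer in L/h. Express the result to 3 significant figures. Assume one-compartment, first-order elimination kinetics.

CL = Dose / AUC = 2300 / 740 = 3.108 L/h

3.11 L/h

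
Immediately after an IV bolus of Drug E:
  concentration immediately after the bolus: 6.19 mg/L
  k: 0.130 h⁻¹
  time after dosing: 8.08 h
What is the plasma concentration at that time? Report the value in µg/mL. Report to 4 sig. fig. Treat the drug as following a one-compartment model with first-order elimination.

2.165 µg/mL

C = C₀ · e^(−k·t) = 6.190 × e^(−0.1300 × 8.08)
  = 6.190 × 0.3498 = 2.165 mg/L
(2.165 mg/L = 2.165 µg/mL)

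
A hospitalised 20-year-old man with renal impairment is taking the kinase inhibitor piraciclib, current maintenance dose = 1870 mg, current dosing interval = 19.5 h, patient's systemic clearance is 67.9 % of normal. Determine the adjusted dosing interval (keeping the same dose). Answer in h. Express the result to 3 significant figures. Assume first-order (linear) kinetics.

28.7 h

To keep the same average steady-state level, dosing rate must scale with clearance.
CL ratio = 67.9 / 100 = 0.6790
New interval (same dose) = 19.5 / 0.6790 = 28.72 h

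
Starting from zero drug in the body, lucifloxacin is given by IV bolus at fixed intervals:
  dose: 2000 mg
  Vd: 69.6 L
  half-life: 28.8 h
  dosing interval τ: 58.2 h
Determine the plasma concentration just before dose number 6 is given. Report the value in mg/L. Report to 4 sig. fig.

C₀ per dose = Dose / Vd = 2000 / 69.6 = 28.74 mg/L
k = ln2 / t½ = 0.693147 / 28.8 = 0.02407 h⁻¹
Fraction remaining after one interval: r = e^(−kτ) = e^(−0.02407 × 58.2) = 0.2464
Before dose 6, 5 doses have been given (aged 1τ, 2τ, 3τ, 4τ, 5τ).
C_trough = C₀ × (r + r² + … + r^5) = C₀ × r(1−r^5)/(1−r)
        = 28.74 × 0.2464 × (1 − 0.0009082) / (1 − 0.2464) = 9.388 mg/L

9.388 mg/L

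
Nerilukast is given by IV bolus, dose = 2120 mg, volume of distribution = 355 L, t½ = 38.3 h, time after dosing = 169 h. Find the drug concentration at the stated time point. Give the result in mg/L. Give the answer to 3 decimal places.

0.280 mg/L

C₀ = Dose / Vd = 2120 / 355 = 5.972 mg/L
k = ln2 / t½ = 0.693147 / 38.3 = 0.01810 h⁻¹
C = C₀ · e^(−k·t) = 5.972 × e^(−0.01810 × 169)
  = 5.972 × 0.04694 = 0.2803 mg/L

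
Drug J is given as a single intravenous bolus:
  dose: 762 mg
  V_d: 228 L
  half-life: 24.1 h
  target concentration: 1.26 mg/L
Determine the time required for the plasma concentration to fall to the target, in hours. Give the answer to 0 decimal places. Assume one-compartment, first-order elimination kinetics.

C₀ = Dose / Vd = 762.0 / 228 = 3.342 mg/L
k = ln2 / t½ = 0.693147 / 24.1 = 0.02876 h⁻¹
t = ln(C₀ / C) / k = ln(3.342 / 1.26) / 0.02876
  = ln(2.652) / 0.02876 = 0.9753 / 0.02876 = 33.91 h

34 h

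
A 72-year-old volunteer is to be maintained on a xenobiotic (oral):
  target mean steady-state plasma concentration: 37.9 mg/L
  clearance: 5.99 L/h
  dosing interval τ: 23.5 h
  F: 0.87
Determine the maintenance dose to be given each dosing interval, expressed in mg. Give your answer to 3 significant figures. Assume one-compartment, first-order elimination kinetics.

At steady state, F × (Dose/τ) = Css × CL.
Dose = Css × CL × τ / F = 37.9 × 5.990 × 23.5 / 0.87 = 6132 mg

6130 mg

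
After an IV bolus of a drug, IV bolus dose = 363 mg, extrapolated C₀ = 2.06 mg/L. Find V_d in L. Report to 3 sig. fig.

176 L

Vd = Dose / C₀ = 363.0 / 2.06 = 176.2 L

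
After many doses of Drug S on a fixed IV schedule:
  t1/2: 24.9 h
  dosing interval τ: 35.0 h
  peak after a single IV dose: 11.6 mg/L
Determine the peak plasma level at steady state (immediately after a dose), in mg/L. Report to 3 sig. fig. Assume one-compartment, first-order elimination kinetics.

18.6 mg/L

k = ln2 / t½ = 0.693147 / 24.9 = 0.02784 h⁻¹
e^(−kτ) = e^(−0.02784 × 35.0) = 0.3774
Accumulation ratio R = 1 / (1 − e^(−kτ)) = 1 / (1 − 0.3774) = 1.606
Steady-state peak = C₀ × R = 11.6 × 1.606 = 18.63 mg/L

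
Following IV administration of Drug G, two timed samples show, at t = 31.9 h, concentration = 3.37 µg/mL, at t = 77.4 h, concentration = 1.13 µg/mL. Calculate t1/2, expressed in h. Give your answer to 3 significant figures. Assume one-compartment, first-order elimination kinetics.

k = ln(C₁/C₂) / (t₂ − t₁) = ln(3.37/1.13) / (77.4 − 31.9)
  = 1.093 / 45.50 = 0.02402 h⁻¹
t½ = ln2 / k = 0.693147 / 0.02402 = 28.86 h

28.9 h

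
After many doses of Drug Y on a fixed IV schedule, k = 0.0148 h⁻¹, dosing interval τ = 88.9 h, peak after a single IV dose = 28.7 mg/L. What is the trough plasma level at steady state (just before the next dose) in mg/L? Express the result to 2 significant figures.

11 mg/L

e^(−kτ) = e^(−0.01480 × 88.9) = 0.2683
Accumulation ratio R = 1 / (1 − e^(−kτ)) = 1 / (1 − 0.2683) = 1.367
Steady-state trough = C₀ × R × e^(−kτ) = 28.7 × 1.367 × 0.2683 = 10.53 mg/L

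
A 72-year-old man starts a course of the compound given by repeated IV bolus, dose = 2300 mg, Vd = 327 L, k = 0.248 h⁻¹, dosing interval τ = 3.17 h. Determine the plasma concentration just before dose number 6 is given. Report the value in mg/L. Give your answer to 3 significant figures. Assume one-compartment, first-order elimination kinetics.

C₀ per dose = Dose / Vd = 2300 / 327 = 7.034 mg/L
Fraction remaining after one interval: r = e^(−kτ) = e^(−0.2480 × 3.17) = 0.4556
Before dose 6, 5 doses have been given (aged 1τ, 2τ, 3τ, 4τ, 5τ).
C_trough = C₀ × (r + r² + … + r^5) = C₀ × r(1−r^5)/(1−r)
        = 7.034 × 0.4556 × (1 − 0.01963) / (1 − 0.4556) = 5.771 mg/L

5.77 mg/L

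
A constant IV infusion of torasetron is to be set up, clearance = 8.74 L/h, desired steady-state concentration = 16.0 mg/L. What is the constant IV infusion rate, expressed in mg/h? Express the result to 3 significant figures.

140 mg/h

At steady state, infusion rate R₀ = Css × CL = 16.0 × 8.740 = 139.8 mg/h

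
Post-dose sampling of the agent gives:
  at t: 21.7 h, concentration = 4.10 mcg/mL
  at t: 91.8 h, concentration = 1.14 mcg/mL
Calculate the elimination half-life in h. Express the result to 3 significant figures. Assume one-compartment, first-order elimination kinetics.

k = ln(C₁/C₂) / (t₂ − t₁) = ln(4.10/1.14) / (91.8 − 21.7)
  = 1.280 / 70.10 = 0.01826 h⁻¹
t½ = ln2 / k = 0.693147 / 0.01826 = 37.96 h

38.0 h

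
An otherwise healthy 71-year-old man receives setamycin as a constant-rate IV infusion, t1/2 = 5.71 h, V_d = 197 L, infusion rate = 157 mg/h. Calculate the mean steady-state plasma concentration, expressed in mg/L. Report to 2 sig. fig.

6.6 mg/L

k = ln2 / t½ = 0.693147 / 5.71 = 0.1214 h⁻¹
CL = k × Vd = 0.1214 × 197 = 23.92 L/h
At steady state Css = R₀ / CL = 157 / 23.92 = 6.564 mg/L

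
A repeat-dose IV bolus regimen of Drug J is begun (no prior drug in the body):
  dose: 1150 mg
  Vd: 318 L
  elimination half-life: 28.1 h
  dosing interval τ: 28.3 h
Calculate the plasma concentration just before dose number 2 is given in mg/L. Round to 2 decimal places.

1.80 mg/L

C₀ per dose = Dose / Vd = 1150 / 318 = 3.616 mg/L
k = ln2 / t½ = 0.693147 / 28.1 = 0.02467 h⁻¹
Fraction remaining after one interval: r = e^(−kτ) = e^(−0.02467 × 28.3) = 0.4975
Before dose 2, 1 dose has been given (aged 1τ).
C_trough = C₀ × r = 3.616 × 0.4975 = 1.799 mg/L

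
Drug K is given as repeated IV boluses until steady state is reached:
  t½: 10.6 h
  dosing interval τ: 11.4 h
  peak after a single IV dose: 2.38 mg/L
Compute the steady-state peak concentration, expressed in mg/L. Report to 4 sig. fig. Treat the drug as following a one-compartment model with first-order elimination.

k = ln2 / t½ = 0.693147 / 10.6 = 0.06539 h⁻¹
e^(−kτ) = e^(−0.06539 × 11.4) = 0.4745
Accumulation ratio R = 1 / (1 − e^(−kτ)) = 1 / (1 − 0.4745) = 1.903
Steady-state peak = C₀ × R = 2.38 × 1.903 = 4.529 mg/L

4.529 mg/L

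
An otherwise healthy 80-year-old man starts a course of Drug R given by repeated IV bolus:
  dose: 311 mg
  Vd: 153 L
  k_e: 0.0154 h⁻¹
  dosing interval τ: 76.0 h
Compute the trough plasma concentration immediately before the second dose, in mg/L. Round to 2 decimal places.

C₀ per dose = Dose / Vd = 311 / 153 = 2.033 mg/L
Fraction remaining after one interval: r = e^(−kτ) = e^(−0.01540 × 76.0) = 0.3102
Before dose 2, 1 dose has been given (aged 1τ).
C_trough = C₀ × r = 2.033 × 0.3102 = 0.6306 mg/L

0.63 mg/L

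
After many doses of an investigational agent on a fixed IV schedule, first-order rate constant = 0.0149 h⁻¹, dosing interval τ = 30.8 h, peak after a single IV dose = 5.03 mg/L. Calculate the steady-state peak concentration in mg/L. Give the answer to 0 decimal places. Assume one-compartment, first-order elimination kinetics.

14 mg/L

e^(−kτ) = e^(−0.01490 × 30.8) = 0.6320
Accumulation ratio R = 1 / (1 − e^(−kτ)) = 1 / (1 − 0.6320) = 2.717
Steady-state peak = C₀ × R = 5.03 × 2.717 = 13.67 mg/L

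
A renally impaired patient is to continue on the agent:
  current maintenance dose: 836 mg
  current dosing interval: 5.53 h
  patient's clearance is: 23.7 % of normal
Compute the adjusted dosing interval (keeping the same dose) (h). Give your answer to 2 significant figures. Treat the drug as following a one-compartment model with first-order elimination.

To keep the same average steady-state level, dosing rate must scale with clearance.
CL ratio = 23.7 / 100 = 0.2370
New interval (same dose) = 5.53 / 0.2370 = 23.33 h

23 h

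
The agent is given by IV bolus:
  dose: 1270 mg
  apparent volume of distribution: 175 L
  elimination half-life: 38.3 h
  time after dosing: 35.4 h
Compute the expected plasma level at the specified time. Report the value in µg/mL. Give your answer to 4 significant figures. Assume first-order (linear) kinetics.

3.824 µg/mL

C₀ = Dose / Vd = 1270 / 175 = 7.257 mg/L
k = ln2 / t½ = 0.693147 / 38.3 = 0.01810 h⁻¹
C = C₀ · e^(−k·t) = 7.257 × e^(−0.01810 × 35.4)
  = 7.257 × 0.5269 = 3.824 mg/L
(3.824 mg/L = 3.824 µg/mL)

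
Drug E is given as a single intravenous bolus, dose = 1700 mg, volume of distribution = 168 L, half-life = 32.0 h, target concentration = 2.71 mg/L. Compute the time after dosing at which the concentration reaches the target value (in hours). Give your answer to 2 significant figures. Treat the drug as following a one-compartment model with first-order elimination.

C₀ = Dose / Vd = 1700 / 168 = 10.12 mg/L
k = ln2 / t½ = 0.693147 / 32.0 = 0.02166 h⁻¹
t = ln(C₀ / C) / k = ln(10.12 / 2.71) / 0.02166
  = ln(3.734) / 0.02166 = 1.317 / 0.02166 = 60.80 h

61 h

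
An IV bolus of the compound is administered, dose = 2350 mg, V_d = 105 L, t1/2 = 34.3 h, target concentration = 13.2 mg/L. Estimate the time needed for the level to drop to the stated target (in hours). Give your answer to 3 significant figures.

C₀ = Dose / Vd = 2350 / 105 = 22.38 mg/L
k = ln2 / t½ = 0.693147 / 34.3 = 0.02021 h⁻¹
t = ln(C₀ / C) / k = ln(22.38 / 13.2) / 0.02021
  = ln(1.695) / 0.02021 = 0.5277 / 0.02021 = 26.11 h

26.1 h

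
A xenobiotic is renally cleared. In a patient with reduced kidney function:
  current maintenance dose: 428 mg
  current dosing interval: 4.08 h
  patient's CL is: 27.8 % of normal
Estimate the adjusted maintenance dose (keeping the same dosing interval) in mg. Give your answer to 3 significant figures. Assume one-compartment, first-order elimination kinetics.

To keep the same average steady-state level, dosing rate must scale with clearance.
CL ratio = 27.8 / 100 = 0.2780
New dose (same interval) = 428 × 0.2780 = 119.0 mg

119 mg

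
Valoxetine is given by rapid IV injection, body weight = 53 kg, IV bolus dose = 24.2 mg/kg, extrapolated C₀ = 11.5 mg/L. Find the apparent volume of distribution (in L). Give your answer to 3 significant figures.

112 L

Dose = 24.2 × 53 = 1283 mg
Vd = Dose / C₀ = 1283 / 11.5 = 111.6 L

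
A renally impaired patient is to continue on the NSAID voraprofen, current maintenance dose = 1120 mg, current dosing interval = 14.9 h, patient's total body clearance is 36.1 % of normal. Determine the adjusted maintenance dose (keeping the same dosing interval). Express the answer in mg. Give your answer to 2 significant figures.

To keep the same average steady-state level, dosing rate must scale with clearance.
CL ratio = 36.1 / 100 = 0.3610
New dose (same interval) = 1120 × 0.3610 = 404.3 mg

400 mg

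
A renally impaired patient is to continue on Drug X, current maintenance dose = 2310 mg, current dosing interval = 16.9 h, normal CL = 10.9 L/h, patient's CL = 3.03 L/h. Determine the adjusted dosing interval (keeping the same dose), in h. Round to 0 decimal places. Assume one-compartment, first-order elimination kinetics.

To keep the same average steady-state level, dosing rate must scale with clearance.
CL ratio = 3.03 / 10.9 = 0.2780
New interval (same dose) = 16.9 / 0.2780 = 60.79 h

61 h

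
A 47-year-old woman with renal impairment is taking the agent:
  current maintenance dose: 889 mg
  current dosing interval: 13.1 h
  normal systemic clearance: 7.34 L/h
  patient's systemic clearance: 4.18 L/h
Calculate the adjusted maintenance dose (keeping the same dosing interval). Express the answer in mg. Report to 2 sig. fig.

To keep the same average steady-state level, dosing rate must scale with clearance.
CL ratio = 4.18 / 7.34 = 0.5695
New dose (same interval) = 889 × 0.5695 = 506.3 mg

510 mg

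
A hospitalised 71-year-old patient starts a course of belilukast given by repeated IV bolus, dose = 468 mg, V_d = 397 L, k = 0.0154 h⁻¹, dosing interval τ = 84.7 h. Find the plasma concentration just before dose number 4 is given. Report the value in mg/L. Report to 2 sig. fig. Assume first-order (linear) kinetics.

C₀ per dose = Dose / Vd = 468 / 397 = 1.179 mg/L
Fraction remaining after one interval: r = e^(−kτ) = e^(−0.01540 × 84.7) = 0.2713
Before dose 4, 3 doses have been given (aged 1τ, 2τ, 3τ).
C_trough = C₀ × (r + r² + … + r^3) = C₀ × r(1−r^3)/(1−r)
        = 1.179 × 0.2713 × (1 − 0.01997) / (1 − 0.2713) = 0.4302 mg/L

0.43 mg/L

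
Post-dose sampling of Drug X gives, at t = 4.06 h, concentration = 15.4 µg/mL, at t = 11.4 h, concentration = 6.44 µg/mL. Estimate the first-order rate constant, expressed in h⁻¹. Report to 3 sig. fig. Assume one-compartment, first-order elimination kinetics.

k = ln(C₁/C₂) / (t₂ − t₁) = ln(15.4/6.44) / (11.4 − 4.06)
  = 0.8718 / 7.340 = 0.1188 h⁻¹

0.119 h⁻¹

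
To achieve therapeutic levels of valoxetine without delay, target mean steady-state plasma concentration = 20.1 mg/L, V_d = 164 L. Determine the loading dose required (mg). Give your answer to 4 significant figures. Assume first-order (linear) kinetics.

LD = Css × Vd = 20.1 × 164 = 3296 mg

3296 mg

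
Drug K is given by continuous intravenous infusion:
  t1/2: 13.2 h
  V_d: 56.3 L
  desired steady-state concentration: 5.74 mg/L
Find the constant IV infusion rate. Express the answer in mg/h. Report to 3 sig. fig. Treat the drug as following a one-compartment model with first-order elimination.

17.0 mg/h

k = ln2 / t½ = 0.693147 / 13.2 = 0.05251 h⁻¹
CL = k × Vd = 0.05251 × 56.3 = 2.956 L/h
At steady state, infusion rate R₀ = Css × CL = 5.74 × 2.956 = 16.97 mg/h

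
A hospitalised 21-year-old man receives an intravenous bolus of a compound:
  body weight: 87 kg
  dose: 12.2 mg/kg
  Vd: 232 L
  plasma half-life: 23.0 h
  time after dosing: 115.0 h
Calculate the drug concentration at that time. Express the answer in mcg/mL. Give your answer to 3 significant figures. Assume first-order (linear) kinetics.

Total dose = 12.2 × 87 = 1061 mg
C₀ = Dose / Vd = 1061 / 232 = 4.573 mg/L
k = ln2 / t½ = 0.693147 / 23.0 = 0.03014 h⁻¹
t / t½ = 115.0 / 23.0 = 5 half-lives
C = C₀ × (1/2)^5 = 4.573 × 0.03125 = 0.1429 mg/L
(0.1429 mg/L = 0.1429 mcg/mL)

0.143 mcg/mL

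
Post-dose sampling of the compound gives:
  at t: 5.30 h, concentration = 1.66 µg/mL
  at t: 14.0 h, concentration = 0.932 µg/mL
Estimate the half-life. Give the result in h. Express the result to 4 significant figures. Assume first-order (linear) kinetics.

k = ln(C₁/C₂) / (t₂ − t₁) = ln(1.66/0.932) / (14.0 − 5.30)
  = 0.5772 / 8.700 = 0.06634 h⁻¹
t½ = ln2 / k = 0.693147 / 0.06634 = 10.45 h

10.45 h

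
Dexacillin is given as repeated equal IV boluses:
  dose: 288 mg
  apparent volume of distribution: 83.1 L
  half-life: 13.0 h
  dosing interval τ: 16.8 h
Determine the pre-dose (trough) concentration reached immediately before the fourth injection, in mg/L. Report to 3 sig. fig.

C₀ per dose = Dose / Vd = 288 / 83.1 = 3.466 mg/L
k = ln2 / t½ = 0.693147 / 13.0 = 0.05332 h⁻¹
Fraction remaining after one interval: r = e^(−kτ) = e^(−0.05332 × 16.8) = 0.4083
Before dose 4, 3 doses have been given (aged 1τ, 2τ, 3τ).
C_trough = C₀ × (r + r² + … + r^3) = C₀ × r(1−r^3)/(1−r)
        = 3.466 × 0.4083 × (1 − 0.06807) / (1 − 0.4083) = 2.229 mg/L

2.23 mg/L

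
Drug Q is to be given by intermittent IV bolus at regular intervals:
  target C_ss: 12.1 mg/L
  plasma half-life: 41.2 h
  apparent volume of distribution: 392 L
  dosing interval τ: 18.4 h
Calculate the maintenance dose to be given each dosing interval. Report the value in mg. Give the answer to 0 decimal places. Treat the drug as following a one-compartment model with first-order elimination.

k = ln2 / t½ = 0.693147 / 41.2 = 0.01682 h⁻¹
CL = k × Vd = 0.01682 × 392 = 6.593 L/h
At steady state, Dose/τ = Css × CL.
Dose = Css × CL × τ = 12.1 × 6.593 × 18.4 = 1468 mg

1468 mg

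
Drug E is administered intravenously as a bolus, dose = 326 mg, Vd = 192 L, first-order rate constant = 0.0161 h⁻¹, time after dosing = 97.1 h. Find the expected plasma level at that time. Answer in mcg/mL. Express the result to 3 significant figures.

C₀ = Dose / Vd = 326.0 / 192 = 1.698 mg/L
C = C₀ · e^(−k·t) = 1.698 × e^(−0.01610 × 97.1)
  = 1.698 × 0.2094 = 0.3556 mg/L
(0.3556 mg/L = 0.3556 mcg/mL)

0.356 mcg/mL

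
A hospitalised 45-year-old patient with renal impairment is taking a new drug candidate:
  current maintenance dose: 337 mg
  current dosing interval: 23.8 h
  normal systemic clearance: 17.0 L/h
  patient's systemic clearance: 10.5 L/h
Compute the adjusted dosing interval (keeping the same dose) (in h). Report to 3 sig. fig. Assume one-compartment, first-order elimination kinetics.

To keep the same average steady-state level, dosing rate must scale with clearance.
CL ratio = 10.5 / 17.0 = 0.6176
New interval (same dose) = 23.8 / 0.6176 = 38.54 h

38.5 h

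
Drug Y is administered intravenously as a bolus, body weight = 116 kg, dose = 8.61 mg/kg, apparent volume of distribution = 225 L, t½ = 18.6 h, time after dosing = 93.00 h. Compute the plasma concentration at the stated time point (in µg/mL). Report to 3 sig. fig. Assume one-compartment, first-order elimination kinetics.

Total dose = 8.61 × 116 = 998.8 mg
C₀ = Dose / Vd = 998.8 / 225 = 4.439 mg/L
k = ln2 / t½ = 0.693147 / 18.6 = 0.03727 h⁻¹
t / t½ = 93.00 / 18.6 = 5 half-lives
C = C₀ × (1/2)^5 = 4.439 × 0.03125 = 0.1387 mg/L
(0.1387 mg/L = 0.1387 µg/mL)

0.139 µg/mL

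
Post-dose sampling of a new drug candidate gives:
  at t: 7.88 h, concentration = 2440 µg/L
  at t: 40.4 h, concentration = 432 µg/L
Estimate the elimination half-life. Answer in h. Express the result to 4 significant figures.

k = ln(C₁/C₂) / (t₂ − t₁) = ln(2440/432) / (40.4 − 7.88)
  = 1.731 / 32.52 = 0.05323 h⁻¹
t½ = ln2 / k = 0.693147 / 0.05323 = 13.02 h

13.02 h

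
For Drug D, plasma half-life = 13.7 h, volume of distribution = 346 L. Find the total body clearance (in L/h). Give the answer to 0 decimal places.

18 L/h

k = ln2 / t½ = 0.693147 / 13.7 = 0.05059 h⁻¹
CL = k × Vd = 0.05059 × 346 = 17.50 L/h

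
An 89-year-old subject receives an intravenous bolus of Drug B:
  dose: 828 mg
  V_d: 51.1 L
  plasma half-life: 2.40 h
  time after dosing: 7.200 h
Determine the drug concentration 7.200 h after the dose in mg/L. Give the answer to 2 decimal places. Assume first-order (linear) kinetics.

2.03 mg/L

C₀ = Dose / Vd = 828.0 / 51.1 = 16.20 mg/L
k = ln2 / t½ = 0.693147 / 2.40 = 0.2888 h⁻¹
t / t½ = 7.200 / 2.40 = 3 half-lives
C = C₀ × (1/2)^3 = 16.20 × 0.1250 = 2.025 mg/L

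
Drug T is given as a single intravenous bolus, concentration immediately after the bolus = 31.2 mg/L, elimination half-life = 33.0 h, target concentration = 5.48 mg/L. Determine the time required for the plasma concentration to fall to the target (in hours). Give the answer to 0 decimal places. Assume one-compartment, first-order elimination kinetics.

k = ln2 / t½ = 0.693147 / 33.0 = 0.02100 h⁻¹
t = ln(C₀ / C) / k = ln(31.20 / 5.48) / 0.02100
  = ln(5.693) / 0.02100 = 1.739 / 0.02100 = 82.81 h

83 h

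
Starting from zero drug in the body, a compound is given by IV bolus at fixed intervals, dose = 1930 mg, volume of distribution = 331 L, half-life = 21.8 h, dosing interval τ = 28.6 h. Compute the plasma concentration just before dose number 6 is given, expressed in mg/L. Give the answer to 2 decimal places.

3.89 mg/L

C₀ per dose = Dose / Vd = 1930 / 331 = 5.831 mg/L
k = ln2 / t½ = 0.693147 / 21.8 = 0.03180 h⁻¹
Fraction remaining after one interval: r = e^(−kτ) = e^(−0.03180 × 28.6) = 0.4027
Before dose 6, 5 doses have been given (aged 1τ, 2τ, 3τ, 4τ, 5τ).
C_trough = C₀ × (r + r² + … + r^5) = C₀ × r(1−r^5)/(1−r)
        = 5.831 × 0.4027 × (1 − 0.01059) / (1 − 0.4027) = 3.890 mg/L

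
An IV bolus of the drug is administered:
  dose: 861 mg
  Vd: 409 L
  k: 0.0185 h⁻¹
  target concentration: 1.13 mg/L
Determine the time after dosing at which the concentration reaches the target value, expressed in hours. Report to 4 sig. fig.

33.63 h

C₀ = Dose / Vd = 861.0 / 409 = 2.105 mg/L
t = ln(C₀ / C) / k = ln(2.105 / 1.13) / 0.01850
  = ln(1.863) / 0.01850 = 0.6222 / 0.01850 = 33.63 h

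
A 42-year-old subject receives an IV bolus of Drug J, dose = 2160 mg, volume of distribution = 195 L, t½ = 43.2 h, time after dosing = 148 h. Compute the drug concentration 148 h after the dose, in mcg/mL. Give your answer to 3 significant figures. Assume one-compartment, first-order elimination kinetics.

1.03 mcg/mL

C₀ = Dose / Vd = 2160 / 195 = 11.08 mg/L
k = ln2 / t½ = 0.693147 / 43.2 = 0.01605 h⁻¹
C = C₀ · e^(−k·t) = 11.08 × e^(−0.01605 × 148)
  = 11.08 × 0.09298 = 1.030 mg/L
(1.030 mg/L = 1.030 mcg/mL)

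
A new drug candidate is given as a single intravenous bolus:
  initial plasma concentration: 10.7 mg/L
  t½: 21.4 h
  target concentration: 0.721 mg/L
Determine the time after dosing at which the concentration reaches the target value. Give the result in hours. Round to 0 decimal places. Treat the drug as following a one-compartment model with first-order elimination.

83 h

k = ln2 / t½ = 0.693147 / 21.4 = 0.03239 h⁻¹
t = ln(C₀ / C) / k = ln(10.70 / 0.721) / 0.03239
  = ln(14.84) / 0.03239 = 2.697 / 0.03239 = 83.27 h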